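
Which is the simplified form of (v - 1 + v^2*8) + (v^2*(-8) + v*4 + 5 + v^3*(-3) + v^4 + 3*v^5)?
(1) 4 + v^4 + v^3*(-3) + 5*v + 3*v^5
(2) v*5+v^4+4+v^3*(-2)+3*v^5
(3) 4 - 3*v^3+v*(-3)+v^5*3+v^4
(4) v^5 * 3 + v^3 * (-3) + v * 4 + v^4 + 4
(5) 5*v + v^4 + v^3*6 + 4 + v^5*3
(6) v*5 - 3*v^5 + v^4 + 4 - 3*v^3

Adding the polynomials and combining like terms:
(v - 1 + v^2*8) + (v^2*(-8) + v*4 + 5 + v^3*(-3) + v^4 + 3*v^5)
= 4 + v^4 + v^3*(-3) + 5*v + 3*v^5
1) 4 + v^4 + v^3*(-3) + 5*v + 3*v^5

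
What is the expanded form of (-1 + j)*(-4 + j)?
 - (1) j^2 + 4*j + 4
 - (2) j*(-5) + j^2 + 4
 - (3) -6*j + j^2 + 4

Expanding (-1 + j)*(-4 + j):
= j*(-5) + j^2 + 4
2) j*(-5) + j^2 + 4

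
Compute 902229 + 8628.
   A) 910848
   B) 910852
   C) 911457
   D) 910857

902229 + 8628 = 910857
D) 910857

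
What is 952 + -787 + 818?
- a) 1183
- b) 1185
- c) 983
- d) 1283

First: 952 + -787 = 165
Then: 165 + 818 = 983
c) 983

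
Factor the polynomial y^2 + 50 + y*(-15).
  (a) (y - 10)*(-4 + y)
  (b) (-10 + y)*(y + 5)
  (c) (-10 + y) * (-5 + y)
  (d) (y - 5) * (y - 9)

We need to factor y^2 + 50 + y*(-15).
The factored form is (-10 + y) * (-5 + y).
c) (-10 + y) * (-5 + y)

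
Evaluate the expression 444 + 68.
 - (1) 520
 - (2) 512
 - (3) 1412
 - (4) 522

444 + 68 = 512
2) 512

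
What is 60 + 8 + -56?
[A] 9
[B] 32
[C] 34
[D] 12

First: 60 + 8 = 68
Then: 68 + -56 = 12
D) 12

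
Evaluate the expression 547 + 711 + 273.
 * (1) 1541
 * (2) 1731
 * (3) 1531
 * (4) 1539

First: 547 + 711 = 1258
Then: 1258 + 273 = 1531
3) 1531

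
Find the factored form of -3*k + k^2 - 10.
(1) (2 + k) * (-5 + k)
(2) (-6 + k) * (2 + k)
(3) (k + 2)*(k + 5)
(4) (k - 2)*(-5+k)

We need to factor -3*k + k^2 - 10.
The factored form is (2 + k) * (-5 + k).
1) (2 + k) * (-5 + k)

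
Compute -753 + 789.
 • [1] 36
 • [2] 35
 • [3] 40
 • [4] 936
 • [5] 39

-753 + 789 = 36
1) 36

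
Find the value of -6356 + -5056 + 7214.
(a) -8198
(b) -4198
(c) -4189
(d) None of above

First: -6356 + -5056 = -11412
Then: -11412 + 7214 = -4198
b) -4198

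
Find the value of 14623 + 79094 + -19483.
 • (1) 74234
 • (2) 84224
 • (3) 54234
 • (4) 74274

First: 14623 + 79094 = 93717
Then: 93717 + -19483 = 74234
1) 74234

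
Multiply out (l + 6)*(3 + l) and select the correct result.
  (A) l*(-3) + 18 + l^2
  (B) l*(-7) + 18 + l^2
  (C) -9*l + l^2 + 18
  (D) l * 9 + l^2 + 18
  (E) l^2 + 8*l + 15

Expanding (l + 6)*(3 + l):
= l * 9 + l^2 + 18
D) l * 9 + l^2 + 18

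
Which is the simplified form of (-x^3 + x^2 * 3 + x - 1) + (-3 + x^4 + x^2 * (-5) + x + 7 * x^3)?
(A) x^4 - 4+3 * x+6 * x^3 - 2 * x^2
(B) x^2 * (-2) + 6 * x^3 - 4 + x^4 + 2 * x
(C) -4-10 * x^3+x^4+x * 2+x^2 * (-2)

Adding the polynomials and combining like terms:
(-x^3 + x^2*3 + x - 1) + (-3 + x^4 + x^2*(-5) + x + 7*x^3)
= x^2 * (-2) + 6 * x^3 - 4 + x^4 + 2 * x
B) x^2 * (-2) + 6 * x^3 - 4 + x^4 + 2 * x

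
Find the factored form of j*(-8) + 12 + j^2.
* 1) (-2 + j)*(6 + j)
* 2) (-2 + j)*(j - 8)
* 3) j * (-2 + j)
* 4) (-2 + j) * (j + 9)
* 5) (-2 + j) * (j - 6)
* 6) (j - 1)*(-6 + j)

We need to factor j*(-8) + 12 + j^2.
The factored form is (-2 + j) * (j - 6).
5) (-2 + j) * (j - 6)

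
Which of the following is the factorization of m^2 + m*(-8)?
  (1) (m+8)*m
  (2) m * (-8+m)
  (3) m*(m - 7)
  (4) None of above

We need to factor m^2 + m*(-8).
The factored form is m * (-8+m).
2) m * (-8+m)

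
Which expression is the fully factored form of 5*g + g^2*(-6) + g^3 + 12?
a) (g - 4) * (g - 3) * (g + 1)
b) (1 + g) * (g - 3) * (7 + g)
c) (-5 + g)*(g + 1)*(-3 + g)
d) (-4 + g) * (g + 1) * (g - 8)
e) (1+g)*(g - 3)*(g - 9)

We need to factor 5*g + g^2*(-6) + g^3 + 12.
The factored form is (g - 4) * (g - 3) * (g + 1).
a) (g - 4) * (g - 3) * (g + 1)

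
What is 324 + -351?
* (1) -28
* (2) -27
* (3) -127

324 + -351 = -27
2) -27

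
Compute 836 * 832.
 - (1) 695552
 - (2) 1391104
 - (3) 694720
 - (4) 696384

836 * 832 = 695552
1) 695552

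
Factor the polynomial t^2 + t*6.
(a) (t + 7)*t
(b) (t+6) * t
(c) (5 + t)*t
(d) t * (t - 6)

We need to factor t^2 + t*6.
The factored form is (t+6) * t.
b) (t+6) * t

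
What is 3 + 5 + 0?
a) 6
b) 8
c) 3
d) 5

First: 3 + 5 = 8
Then: 8 + 0 = 8
b) 8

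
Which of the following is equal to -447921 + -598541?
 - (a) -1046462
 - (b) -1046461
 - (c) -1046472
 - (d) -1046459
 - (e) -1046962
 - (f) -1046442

-447921 + -598541 = -1046462
a) -1046462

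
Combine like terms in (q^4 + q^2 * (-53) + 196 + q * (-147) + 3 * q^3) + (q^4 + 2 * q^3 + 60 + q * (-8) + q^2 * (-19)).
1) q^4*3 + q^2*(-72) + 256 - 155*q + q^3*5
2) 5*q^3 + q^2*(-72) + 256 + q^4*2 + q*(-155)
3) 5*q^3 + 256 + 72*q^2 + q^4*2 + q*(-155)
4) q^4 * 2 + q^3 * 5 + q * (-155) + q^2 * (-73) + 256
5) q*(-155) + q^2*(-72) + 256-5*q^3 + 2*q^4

Adding the polynomials and combining like terms:
(q^4 + q^2*(-53) + 196 + q*(-147) + 3*q^3) + (q^4 + 2*q^3 + 60 + q*(-8) + q^2*(-19))
= 5*q^3 + q^2*(-72) + 256 + q^4*2 + q*(-155)
2) 5*q^3 + q^2*(-72) + 256 + q^4*2 + q*(-155)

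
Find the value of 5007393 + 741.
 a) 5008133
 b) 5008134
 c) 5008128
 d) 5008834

5007393 + 741 = 5008134
b) 5008134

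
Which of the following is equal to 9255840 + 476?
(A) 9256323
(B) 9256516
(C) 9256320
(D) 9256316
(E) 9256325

9255840 + 476 = 9256316
D) 9256316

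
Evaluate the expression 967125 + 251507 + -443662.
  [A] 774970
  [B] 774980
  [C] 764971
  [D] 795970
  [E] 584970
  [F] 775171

First: 967125 + 251507 = 1218632
Then: 1218632 + -443662 = 774970
A) 774970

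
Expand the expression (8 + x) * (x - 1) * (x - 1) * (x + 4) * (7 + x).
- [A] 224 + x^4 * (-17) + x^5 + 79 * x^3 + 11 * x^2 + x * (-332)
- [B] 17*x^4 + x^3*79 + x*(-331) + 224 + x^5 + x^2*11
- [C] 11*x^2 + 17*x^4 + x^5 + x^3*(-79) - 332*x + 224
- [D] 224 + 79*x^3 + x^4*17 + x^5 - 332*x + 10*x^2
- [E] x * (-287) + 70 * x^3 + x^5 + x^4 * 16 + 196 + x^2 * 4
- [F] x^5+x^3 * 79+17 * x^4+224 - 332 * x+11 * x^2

Expanding (8 + x) * (x - 1) * (x - 1) * (x + 4) * (7 + x):
= x^5+x^3 * 79+17 * x^4+224 - 332 * x+11 * x^2
F) x^5+x^3 * 79+17 * x^4+224 - 332 * x+11 * x^2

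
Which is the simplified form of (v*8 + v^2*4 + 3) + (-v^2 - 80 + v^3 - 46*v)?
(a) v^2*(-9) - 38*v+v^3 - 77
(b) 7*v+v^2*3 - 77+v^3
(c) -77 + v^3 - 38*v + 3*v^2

Adding the polynomials and combining like terms:
(v*8 + v^2*4 + 3) + (-v^2 - 80 + v^3 - 46*v)
= -77 + v^3 - 38*v + 3*v^2
c) -77 + v^3 - 38*v + 3*v^2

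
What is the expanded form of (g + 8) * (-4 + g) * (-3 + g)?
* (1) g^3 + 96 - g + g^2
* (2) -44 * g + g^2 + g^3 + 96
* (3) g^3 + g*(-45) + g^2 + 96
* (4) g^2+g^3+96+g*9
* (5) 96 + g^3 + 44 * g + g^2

Expanding (g + 8) * (-4 + g) * (-3 + g):
= -44 * g + g^2 + g^3 + 96
2) -44 * g + g^2 + g^3 + 96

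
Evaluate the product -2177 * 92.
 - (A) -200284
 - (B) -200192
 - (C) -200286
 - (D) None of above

-2177 * 92 = -200284
A) -200284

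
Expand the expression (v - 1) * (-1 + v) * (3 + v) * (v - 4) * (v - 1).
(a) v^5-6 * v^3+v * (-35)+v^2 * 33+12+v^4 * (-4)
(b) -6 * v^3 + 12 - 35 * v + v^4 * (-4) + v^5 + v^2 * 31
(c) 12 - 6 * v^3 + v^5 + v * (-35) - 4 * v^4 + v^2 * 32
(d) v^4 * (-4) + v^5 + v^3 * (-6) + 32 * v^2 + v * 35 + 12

Expanding (v - 1) * (-1 + v) * (3 + v) * (v - 4) * (v - 1):
= 12 - 6 * v^3 + v^5 + v * (-35) - 4 * v^4 + v^2 * 32
c) 12 - 6 * v^3 + v^5 + v * (-35) - 4 * v^4 + v^2 * 32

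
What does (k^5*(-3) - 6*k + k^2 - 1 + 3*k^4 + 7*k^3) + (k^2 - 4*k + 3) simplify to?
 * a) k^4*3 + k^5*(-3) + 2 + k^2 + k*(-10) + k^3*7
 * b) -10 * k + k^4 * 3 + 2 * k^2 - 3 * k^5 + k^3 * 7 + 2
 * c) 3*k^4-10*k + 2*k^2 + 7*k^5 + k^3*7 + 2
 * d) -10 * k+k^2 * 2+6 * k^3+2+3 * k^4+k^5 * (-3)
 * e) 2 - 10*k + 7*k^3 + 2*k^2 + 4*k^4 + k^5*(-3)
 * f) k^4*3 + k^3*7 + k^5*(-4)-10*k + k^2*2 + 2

Adding the polynomials and combining like terms:
(k^5*(-3) - 6*k + k^2 - 1 + 3*k^4 + 7*k^3) + (k^2 - 4*k + 3)
= -10 * k + k^4 * 3 + 2 * k^2 - 3 * k^5 + k^3 * 7 + 2
b) -10 * k + k^4 * 3 + 2 * k^2 - 3 * k^5 + k^3 * 7 + 2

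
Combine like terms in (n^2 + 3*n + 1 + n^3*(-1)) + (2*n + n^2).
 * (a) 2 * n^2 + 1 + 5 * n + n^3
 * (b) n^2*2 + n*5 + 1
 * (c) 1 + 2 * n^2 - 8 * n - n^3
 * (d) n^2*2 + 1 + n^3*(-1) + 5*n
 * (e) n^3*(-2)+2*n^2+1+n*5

Adding the polynomials and combining like terms:
(n^2 + 3*n + 1 + n^3*(-1)) + (2*n + n^2)
= n^2*2 + 1 + n^3*(-1) + 5*n
d) n^2*2 + 1 + n^3*(-1) + 5*n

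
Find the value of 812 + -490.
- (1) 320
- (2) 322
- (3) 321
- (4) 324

812 + -490 = 322
2) 322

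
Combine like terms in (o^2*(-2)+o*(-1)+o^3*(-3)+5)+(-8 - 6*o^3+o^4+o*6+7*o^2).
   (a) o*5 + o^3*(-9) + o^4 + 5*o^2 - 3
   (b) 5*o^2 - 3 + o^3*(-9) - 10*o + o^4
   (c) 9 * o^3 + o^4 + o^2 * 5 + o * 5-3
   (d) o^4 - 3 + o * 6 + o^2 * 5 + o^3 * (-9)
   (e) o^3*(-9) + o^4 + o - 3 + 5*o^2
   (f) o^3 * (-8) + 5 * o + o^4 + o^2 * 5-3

Adding the polynomials and combining like terms:
(o^2*(-2) + o*(-1) + o^3*(-3) + 5) + (-8 - 6*o^3 + o^4 + o*6 + 7*o^2)
= o*5 + o^3*(-9) + o^4 + 5*o^2 - 3
a) o*5 + o^3*(-9) + o^4 + 5*o^2 - 3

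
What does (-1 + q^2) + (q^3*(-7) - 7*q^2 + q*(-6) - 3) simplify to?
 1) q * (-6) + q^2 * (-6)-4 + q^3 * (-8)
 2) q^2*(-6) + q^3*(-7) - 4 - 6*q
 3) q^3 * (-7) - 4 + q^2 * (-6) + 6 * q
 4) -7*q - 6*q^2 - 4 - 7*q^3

Adding the polynomials and combining like terms:
(-1 + q^2) + (q^3*(-7) - 7*q^2 + q*(-6) - 3)
= q^2*(-6) + q^3*(-7) - 4 - 6*q
2) q^2*(-6) + q^3*(-7) - 4 - 6*q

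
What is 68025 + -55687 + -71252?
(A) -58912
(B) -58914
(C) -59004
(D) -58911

First: 68025 + -55687 = 12338
Then: 12338 + -71252 = -58914
B) -58914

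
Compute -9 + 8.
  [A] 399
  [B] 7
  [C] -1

-9 + 8 = -1
C) -1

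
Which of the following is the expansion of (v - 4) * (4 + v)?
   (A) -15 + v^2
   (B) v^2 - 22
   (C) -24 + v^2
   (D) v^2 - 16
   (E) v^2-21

Expanding (v - 4) * (4 + v):
= v^2 - 16
D) v^2 - 16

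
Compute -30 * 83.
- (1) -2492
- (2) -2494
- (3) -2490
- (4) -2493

-30 * 83 = -2490
3) -2490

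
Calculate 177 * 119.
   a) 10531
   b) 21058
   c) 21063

177 * 119 = 21063
c) 21063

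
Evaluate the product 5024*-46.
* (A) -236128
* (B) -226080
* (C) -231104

5024 * -46 = -231104
C) -231104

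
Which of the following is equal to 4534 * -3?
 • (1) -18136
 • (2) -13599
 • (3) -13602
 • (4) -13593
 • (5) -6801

4534 * -3 = -13602
3) -13602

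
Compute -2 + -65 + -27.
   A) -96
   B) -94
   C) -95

First: -2 + -65 = -67
Then: -67 + -27 = -94
B) -94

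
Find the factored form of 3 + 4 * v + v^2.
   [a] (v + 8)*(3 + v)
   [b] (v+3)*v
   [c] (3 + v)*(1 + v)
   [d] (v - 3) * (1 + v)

We need to factor 3 + 4 * v + v^2.
The factored form is (3 + v)*(1 + v).
c) (3 + v)*(1 + v)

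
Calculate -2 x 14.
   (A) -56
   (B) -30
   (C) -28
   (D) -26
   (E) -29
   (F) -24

-2 * 14 = -28
C) -28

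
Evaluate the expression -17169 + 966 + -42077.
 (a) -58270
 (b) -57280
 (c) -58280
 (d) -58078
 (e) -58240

First: -17169 + 966 = -16203
Then: -16203 + -42077 = -58280
c) -58280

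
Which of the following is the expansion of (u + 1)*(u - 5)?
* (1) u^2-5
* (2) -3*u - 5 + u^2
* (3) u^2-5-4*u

Expanding (u + 1)*(u - 5):
= u^2-5-4*u
3) u^2-5-4*u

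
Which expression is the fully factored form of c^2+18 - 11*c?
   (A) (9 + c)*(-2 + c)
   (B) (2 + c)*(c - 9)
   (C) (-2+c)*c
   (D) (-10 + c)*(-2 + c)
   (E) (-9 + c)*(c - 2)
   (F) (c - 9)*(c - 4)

We need to factor c^2+18 - 11*c.
The factored form is (-9 + c)*(c - 2).
E) (-9 + c)*(c - 2)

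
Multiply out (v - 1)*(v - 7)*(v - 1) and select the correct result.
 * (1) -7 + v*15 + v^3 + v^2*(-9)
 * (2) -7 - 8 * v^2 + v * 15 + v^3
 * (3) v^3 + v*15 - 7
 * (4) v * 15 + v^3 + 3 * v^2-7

Expanding (v - 1)*(v - 7)*(v - 1):
= -7 + v*15 + v^3 + v^2*(-9)
1) -7 + v*15 + v^3 + v^2*(-9)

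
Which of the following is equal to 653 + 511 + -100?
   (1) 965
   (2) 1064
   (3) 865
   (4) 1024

First: 653 + 511 = 1164
Then: 1164 + -100 = 1064
2) 1064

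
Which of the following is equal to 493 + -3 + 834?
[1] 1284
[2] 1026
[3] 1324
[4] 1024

First: 493 + -3 = 490
Then: 490 + 834 = 1324
3) 1324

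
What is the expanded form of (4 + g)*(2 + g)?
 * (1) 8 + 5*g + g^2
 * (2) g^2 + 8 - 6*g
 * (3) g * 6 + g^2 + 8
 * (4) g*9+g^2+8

Expanding (4 + g)*(2 + g):
= g * 6 + g^2 + 8
3) g * 6 + g^2 + 8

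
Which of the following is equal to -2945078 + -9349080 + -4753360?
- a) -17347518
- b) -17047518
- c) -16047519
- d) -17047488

First: -2945078 + -9349080 = -12294158
Then: -12294158 + -4753360 = -17047518
b) -17047518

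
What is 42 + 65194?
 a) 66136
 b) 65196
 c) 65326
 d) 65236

42 + 65194 = 65236
d) 65236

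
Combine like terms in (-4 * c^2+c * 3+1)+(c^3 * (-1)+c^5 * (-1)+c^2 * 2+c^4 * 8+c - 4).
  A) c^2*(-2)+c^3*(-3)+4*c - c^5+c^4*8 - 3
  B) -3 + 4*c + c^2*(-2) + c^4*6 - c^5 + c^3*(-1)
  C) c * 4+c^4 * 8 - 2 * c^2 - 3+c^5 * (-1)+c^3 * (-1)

Adding the polynomials and combining like terms:
(-4*c^2 + c*3 + 1) + (c^3*(-1) + c^5*(-1) + c^2*2 + c^4*8 + c - 4)
= c * 4+c^4 * 8 - 2 * c^2 - 3+c^5 * (-1)+c^3 * (-1)
C) c * 4+c^4 * 8 - 2 * c^2 - 3+c^5 * (-1)+c^3 * (-1)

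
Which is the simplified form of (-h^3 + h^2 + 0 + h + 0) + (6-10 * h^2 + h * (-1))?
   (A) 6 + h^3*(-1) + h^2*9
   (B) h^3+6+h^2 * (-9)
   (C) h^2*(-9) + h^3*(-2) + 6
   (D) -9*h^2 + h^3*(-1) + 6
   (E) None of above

Adding the polynomials and combining like terms:
(-h^3 + h^2 + 0 + h + 0) + (6 - 10*h^2 + h*(-1))
= -9*h^2 + h^3*(-1) + 6
D) -9*h^2 + h^3*(-1) + 6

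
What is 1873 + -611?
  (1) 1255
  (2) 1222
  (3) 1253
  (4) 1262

1873 + -611 = 1262
4) 1262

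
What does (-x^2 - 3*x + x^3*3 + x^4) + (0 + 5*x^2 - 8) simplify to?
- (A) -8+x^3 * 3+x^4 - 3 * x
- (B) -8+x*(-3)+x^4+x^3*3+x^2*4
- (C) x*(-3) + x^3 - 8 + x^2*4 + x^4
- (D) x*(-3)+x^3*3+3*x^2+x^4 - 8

Adding the polynomials and combining like terms:
(-x^2 - 3*x + x^3*3 + x^4) + (0 + 5*x^2 - 8)
= -8+x*(-3)+x^4+x^3*3+x^2*4
B) -8+x*(-3)+x^4+x^3*3+x^2*4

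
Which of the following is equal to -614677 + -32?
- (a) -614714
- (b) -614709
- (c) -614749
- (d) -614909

-614677 + -32 = -614709
b) -614709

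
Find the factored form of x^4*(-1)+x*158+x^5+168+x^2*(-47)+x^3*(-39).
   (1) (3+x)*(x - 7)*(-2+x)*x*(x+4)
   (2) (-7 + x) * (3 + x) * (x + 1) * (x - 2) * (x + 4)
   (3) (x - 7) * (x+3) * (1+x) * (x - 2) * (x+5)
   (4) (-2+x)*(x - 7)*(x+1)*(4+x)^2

We need to factor x^4*(-1)+x*158+x^5+168+x^2*(-47)+x^3*(-39).
The factored form is (-7 + x) * (3 + x) * (x + 1) * (x - 2) * (x + 4).
2) (-7 + x) * (3 + x) * (x + 1) * (x - 2) * (x + 4)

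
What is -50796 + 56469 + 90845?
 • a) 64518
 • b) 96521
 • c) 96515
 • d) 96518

First: -50796 + 56469 = 5673
Then: 5673 + 90845 = 96518
d) 96518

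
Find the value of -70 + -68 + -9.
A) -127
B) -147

First: -70 + -68 = -138
Then: -138 + -9 = -147
B) -147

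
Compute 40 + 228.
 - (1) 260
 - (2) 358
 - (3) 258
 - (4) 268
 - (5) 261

40 + 228 = 268
4) 268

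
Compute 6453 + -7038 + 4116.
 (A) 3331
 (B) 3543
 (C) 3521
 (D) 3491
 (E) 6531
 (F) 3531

First: 6453 + -7038 = -585
Then: -585 + 4116 = 3531
F) 3531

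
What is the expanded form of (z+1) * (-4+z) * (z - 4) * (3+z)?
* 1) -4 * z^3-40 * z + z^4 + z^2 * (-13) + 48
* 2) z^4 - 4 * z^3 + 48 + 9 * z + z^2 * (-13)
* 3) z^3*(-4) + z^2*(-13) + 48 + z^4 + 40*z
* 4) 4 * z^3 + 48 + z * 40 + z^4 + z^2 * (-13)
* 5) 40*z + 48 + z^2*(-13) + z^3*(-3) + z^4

Expanding (z+1) * (-4+z) * (z - 4) * (3+z):
= z^3*(-4) + z^2*(-13) + 48 + z^4 + 40*z
3) z^3*(-4) + z^2*(-13) + 48 + z^4 + 40*z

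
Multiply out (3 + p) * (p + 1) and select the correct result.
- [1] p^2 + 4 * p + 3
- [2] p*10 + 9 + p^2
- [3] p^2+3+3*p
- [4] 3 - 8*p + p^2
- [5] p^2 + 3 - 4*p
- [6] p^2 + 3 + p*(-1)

Expanding (3 + p) * (p + 1):
= p^2 + 4 * p + 3
1) p^2 + 4 * p + 3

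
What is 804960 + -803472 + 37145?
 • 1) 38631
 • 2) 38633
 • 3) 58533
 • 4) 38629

First: 804960 + -803472 = 1488
Then: 1488 + 37145 = 38633
2) 38633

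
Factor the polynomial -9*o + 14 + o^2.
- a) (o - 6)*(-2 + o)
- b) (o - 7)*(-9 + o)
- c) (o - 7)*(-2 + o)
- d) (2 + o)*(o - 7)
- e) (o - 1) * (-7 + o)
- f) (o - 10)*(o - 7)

We need to factor -9*o + 14 + o^2.
The factored form is (o - 7)*(-2 + o).
c) (o - 7)*(-2 + o)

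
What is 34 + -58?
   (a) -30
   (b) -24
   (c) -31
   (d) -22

34 + -58 = -24
b) -24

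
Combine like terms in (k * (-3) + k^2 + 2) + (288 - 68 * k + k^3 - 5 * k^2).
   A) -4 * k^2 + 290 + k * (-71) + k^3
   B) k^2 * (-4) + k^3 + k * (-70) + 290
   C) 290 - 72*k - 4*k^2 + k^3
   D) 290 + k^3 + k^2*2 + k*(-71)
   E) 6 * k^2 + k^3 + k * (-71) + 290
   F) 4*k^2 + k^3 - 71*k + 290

Adding the polynomials and combining like terms:
(k*(-3) + k^2 + 2) + (288 - 68*k + k^3 - 5*k^2)
= -4 * k^2 + 290 + k * (-71) + k^3
A) -4 * k^2 + 290 + k * (-71) + k^3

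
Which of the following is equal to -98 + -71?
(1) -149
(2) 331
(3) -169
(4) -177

-98 + -71 = -169
3) -169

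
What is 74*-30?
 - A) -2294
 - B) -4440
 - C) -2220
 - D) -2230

74 * -30 = -2220
C) -2220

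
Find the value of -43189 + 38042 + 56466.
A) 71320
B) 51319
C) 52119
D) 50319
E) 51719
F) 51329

First: -43189 + 38042 = -5147
Then: -5147 + 56466 = 51319
B) 51319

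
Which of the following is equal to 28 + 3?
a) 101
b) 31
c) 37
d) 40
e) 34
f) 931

28 + 3 = 31
b) 31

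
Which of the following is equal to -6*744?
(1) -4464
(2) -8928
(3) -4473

-6 * 744 = -4464
1) -4464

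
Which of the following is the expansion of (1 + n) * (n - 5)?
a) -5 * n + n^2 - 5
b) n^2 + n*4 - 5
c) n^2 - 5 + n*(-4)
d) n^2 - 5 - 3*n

Expanding (1 + n) * (n - 5):
= n^2 - 5 + n*(-4)
c) n^2 - 5 + n*(-4)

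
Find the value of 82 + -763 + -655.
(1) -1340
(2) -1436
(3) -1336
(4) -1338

First: 82 + -763 = -681
Then: -681 + -655 = -1336
3) -1336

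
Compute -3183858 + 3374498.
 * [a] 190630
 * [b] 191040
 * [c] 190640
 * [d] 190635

-3183858 + 3374498 = 190640
c) 190640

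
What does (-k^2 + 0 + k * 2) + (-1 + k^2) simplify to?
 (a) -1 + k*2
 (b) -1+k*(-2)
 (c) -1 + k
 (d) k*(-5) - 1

Adding the polynomials and combining like terms:
(-k^2 + 0 + k*2) + (-1 + k^2)
= -1 + k*2
a) -1 + k*2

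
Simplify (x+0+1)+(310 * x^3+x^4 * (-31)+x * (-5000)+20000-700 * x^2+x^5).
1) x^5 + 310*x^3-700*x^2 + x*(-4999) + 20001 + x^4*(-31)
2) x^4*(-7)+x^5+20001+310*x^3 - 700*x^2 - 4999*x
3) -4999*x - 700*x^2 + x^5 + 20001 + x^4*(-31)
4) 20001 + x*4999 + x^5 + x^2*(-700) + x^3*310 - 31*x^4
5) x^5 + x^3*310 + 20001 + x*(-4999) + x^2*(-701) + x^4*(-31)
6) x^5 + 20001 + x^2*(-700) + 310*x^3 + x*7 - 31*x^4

Adding the polynomials and combining like terms:
(x + 0 + 1) + (310*x^3 + x^4*(-31) + x*(-5000) + 20000 - 700*x^2 + x^5)
= x^5 + 310*x^3-700*x^2 + x*(-4999) + 20001 + x^4*(-31)
1) x^5 + 310*x^3-700*x^2 + x*(-4999) + 20001 + x^4*(-31)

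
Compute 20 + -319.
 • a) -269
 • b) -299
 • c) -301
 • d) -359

20 + -319 = -299
b) -299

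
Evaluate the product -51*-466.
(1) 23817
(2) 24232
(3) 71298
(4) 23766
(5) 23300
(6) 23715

-51 * -466 = 23766
4) 23766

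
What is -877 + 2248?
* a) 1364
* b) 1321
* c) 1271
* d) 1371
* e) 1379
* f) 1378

-877 + 2248 = 1371
d) 1371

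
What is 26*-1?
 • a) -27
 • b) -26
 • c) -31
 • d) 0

26 * -1 = -26
b) -26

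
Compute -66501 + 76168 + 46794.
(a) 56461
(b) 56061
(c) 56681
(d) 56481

First: -66501 + 76168 = 9667
Then: 9667 + 46794 = 56461
a) 56461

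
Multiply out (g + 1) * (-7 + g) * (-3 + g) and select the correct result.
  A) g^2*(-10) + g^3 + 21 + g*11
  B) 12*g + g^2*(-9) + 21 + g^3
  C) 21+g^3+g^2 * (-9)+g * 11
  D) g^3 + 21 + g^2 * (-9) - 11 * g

Expanding (g + 1) * (-7 + g) * (-3 + g):
= 21+g^3+g^2 * (-9)+g * 11
C) 21+g^3+g^2 * (-9)+g * 11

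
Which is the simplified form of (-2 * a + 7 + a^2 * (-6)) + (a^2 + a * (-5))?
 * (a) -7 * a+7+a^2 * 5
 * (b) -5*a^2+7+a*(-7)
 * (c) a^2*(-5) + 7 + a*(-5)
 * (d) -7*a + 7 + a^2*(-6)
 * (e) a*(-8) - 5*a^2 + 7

Adding the polynomials and combining like terms:
(-2*a + 7 + a^2*(-6)) + (a^2 + a*(-5))
= -5*a^2+7+a*(-7)
b) -5*a^2+7+a*(-7)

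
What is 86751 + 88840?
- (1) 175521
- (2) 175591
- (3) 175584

86751 + 88840 = 175591
2) 175591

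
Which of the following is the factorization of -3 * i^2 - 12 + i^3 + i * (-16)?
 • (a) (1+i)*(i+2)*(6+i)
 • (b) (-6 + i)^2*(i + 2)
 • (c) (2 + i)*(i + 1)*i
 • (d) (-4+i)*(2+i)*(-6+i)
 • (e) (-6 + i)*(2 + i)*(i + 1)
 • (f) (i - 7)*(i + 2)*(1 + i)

We need to factor -3 * i^2 - 12 + i^3 + i * (-16).
The factored form is (-6 + i)*(2 + i)*(i + 1).
e) (-6 + i)*(2 + i)*(i + 1)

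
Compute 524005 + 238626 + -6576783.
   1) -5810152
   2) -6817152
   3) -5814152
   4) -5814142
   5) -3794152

First: 524005 + 238626 = 762631
Then: 762631 + -6576783 = -5814152
3) -5814152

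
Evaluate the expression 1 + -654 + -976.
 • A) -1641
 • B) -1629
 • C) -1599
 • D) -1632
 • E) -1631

First: 1 + -654 = -653
Then: -653 + -976 = -1629
B) -1629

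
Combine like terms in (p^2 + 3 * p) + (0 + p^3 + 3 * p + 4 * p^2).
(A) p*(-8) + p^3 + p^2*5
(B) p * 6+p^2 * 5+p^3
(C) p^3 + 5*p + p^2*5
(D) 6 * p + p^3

Adding the polynomials and combining like terms:
(p^2 + 3*p) + (0 + p^3 + 3*p + 4*p^2)
= p * 6+p^2 * 5+p^3
B) p * 6+p^2 * 5+p^3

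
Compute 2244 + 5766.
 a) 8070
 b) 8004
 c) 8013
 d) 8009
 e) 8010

2244 + 5766 = 8010
e) 8010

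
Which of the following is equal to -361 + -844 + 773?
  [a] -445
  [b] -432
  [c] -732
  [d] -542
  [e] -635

First: -361 + -844 = -1205
Then: -1205 + 773 = -432
b) -432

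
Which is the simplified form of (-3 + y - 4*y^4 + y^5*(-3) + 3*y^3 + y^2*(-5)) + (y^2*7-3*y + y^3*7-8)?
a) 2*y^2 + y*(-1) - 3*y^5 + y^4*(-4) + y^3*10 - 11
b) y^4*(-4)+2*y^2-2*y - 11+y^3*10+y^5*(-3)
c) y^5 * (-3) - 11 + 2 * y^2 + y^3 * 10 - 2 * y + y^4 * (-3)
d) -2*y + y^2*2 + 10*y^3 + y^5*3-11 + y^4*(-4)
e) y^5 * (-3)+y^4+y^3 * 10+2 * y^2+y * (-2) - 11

Adding the polynomials and combining like terms:
(-3 + y - 4*y^4 + y^5*(-3) + 3*y^3 + y^2*(-5)) + (y^2*7 - 3*y + y^3*7 - 8)
= y^4*(-4)+2*y^2-2*y - 11+y^3*10+y^5*(-3)
b) y^4*(-4)+2*y^2-2*y - 11+y^3*10+y^5*(-3)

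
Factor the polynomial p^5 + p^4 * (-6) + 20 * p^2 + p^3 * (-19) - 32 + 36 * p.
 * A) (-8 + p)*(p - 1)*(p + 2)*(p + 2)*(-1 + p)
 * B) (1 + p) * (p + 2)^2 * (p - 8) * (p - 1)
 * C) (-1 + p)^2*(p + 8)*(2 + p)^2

We need to factor p^5 + p^4 * (-6) + 20 * p^2 + p^3 * (-19) - 32 + 36 * p.
The factored form is (-8 + p)*(p - 1)*(p + 2)*(p + 2)*(-1 + p).
A) (-8 + p)*(p - 1)*(p + 2)*(p + 2)*(-1 + p)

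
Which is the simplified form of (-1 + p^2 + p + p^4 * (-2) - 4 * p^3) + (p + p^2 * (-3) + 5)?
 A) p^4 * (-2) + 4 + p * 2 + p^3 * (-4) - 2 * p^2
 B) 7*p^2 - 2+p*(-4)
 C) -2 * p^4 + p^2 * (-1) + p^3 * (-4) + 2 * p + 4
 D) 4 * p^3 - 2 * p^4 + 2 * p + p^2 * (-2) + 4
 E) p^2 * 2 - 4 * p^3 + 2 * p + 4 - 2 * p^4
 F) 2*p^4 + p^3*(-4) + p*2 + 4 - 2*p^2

Adding the polynomials and combining like terms:
(-1 + p^2 + p + p^4*(-2) - 4*p^3) + (p + p^2*(-3) + 5)
= p^4 * (-2) + 4 + p * 2 + p^3 * (-4) - 2 * p^2
A) p^4 * (-2) + 4 + p * 2 + p^3 * (-4) - 2 * p^2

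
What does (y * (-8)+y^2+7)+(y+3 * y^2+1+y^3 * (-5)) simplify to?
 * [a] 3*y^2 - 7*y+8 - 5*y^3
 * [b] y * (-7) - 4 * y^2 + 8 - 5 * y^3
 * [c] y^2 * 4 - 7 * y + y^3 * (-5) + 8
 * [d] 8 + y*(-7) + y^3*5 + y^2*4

Adding the polynomials and combining like terms:
(y*(-8) + y^2 + 7) + (y + 3*y^2 + 1 + y^3*(-5))
= y^2 * 4 - 7 * y + y^3 * (-5) + 8
c) y^2 * 4 - 7 * y + y^3 * (-5) + 8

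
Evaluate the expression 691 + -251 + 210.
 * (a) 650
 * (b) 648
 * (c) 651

First: 691 + -251 = 440
Then: 440 + 210 = 650
a) 650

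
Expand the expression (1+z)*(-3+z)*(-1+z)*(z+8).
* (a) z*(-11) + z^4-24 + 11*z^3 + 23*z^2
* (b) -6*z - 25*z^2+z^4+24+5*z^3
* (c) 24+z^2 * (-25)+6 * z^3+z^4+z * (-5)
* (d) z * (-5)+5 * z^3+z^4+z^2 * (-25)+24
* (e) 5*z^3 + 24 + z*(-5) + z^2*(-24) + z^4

Expanding (1+z)*(-3+z)*(-1+z)*(z+8):
= z * (-5)+5 * z^3+z^4+z^2 * (-25)+24
d) z * (-5)+5 * z^3+z^4+z^2 * (-25)+24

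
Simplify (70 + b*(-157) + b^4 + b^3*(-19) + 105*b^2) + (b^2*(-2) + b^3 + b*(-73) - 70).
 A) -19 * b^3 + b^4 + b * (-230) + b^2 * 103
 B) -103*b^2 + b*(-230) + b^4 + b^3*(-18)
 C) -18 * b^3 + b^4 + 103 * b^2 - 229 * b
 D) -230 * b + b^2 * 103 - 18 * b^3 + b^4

Adding the polynomials and combining like terms:
(70 + b*(-157) + b^4 + b^3*(-19) + 105*b^2) + (b^2*(-2) + b^3 + b*(-73) - 70)
= -230 * b + b^2 * 103 - 18 * b^3 + b^4
D) -230 * b + b^2 * 103 - 18 * b^3 + b^4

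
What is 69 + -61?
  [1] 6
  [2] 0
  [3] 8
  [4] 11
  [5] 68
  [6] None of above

69 + -61 = 8
3) 8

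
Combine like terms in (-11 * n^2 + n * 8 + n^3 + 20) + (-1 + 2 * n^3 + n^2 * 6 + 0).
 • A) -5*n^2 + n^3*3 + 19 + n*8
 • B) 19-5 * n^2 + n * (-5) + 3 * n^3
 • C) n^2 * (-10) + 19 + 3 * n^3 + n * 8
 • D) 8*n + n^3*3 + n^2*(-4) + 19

Adding the polynomials and combining like terms:
(-11*n^2 + n*8 + n^3 + 20) + (-1 + 2*n^3 + n^2*6 + 0)
= -5*n^2 + n^3*3 + 19 + n*8
A) -5*n^2 + n^3*3 + 19 + n*8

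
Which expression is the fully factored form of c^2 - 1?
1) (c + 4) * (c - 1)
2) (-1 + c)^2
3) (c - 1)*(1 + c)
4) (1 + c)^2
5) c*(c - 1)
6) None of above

We need to factor c^2 - 1.
The factored form is (c - 1)*(1 + c).
3) (c - 1)*(1 + c)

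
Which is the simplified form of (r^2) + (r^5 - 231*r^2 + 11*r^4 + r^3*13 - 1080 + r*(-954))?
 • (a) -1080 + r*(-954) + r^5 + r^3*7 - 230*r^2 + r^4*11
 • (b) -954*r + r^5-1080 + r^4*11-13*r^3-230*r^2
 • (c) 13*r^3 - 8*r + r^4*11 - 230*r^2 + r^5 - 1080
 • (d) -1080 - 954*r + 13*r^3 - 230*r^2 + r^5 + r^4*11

Adding the polynomials and combining like terms:
(r^2) + (r^5 - 231*r^2 + 11*r^4 + r^3*13 - 1080 + r*(-954))
= -1080 - 954*r + 13*r^3 - 230*r^2 + r^5 + r^4*11
d) -1080 - 954*r + 13*r^3 - 230*r^2 + r^5 + r^4*11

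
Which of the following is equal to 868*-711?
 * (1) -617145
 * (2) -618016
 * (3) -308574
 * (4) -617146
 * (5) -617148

868 * -711 = -617148
5) -617148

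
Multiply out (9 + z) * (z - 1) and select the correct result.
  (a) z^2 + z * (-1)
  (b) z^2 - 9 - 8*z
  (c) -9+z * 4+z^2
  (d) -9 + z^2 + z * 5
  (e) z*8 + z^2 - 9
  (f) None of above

Expanding (9 + z) * (z - 1):
= z*8 + z^2 - 9
e) z*8 + z^2 - 9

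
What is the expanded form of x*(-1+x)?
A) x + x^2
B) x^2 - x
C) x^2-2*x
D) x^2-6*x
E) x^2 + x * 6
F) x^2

Expanding x*(-1+x):
= x^2 - x
B) x^2 - x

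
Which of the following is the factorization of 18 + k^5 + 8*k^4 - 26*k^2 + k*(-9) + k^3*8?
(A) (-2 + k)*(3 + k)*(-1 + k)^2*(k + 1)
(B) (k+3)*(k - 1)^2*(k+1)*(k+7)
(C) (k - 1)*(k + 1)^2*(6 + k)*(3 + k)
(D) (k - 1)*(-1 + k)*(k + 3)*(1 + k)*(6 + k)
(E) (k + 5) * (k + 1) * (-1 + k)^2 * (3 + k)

We need to factor 18 + k^5 + 8*k^4 - 26*k^2 + k*(-9) + k^3*8.
The factored form is (k - 1)*(-1 + k)*(k + 3)*(1 + k)*(6 + k).
D) (k - 1)*(-1 + k)*(k + 3)*(1 + k)*(6 + k)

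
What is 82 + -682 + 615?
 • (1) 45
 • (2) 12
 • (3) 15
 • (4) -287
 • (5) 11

First: 82 + -682 = -600
Then: -600 + 615 = 15
3) 15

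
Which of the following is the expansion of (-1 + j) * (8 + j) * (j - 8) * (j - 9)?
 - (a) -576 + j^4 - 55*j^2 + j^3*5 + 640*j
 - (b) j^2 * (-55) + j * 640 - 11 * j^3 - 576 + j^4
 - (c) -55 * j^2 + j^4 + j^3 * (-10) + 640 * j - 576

Expanding (-1 + j) * (8 + j) * (j - 8) * (j - 9):
= -55 * j^2 + j^4 + j^3 * (-10) + 640 * j - 576
c) -55 * j^2 + j^4 + j^3 * (-10) + 640 * j - 576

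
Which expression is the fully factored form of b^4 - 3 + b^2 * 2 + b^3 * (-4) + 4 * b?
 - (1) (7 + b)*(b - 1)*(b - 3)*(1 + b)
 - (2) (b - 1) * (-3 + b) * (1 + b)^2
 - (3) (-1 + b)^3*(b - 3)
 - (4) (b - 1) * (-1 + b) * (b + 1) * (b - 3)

We need to factor b^4 - 3 + b^2 * 2 + b^3 * (-4) + 4 * b.
The factored form is (b - 1) * (-1 + b) * (b + 1) * (b - 3).
4) (b - 1) * (-1 + b) * (b + 1) * (b - 3)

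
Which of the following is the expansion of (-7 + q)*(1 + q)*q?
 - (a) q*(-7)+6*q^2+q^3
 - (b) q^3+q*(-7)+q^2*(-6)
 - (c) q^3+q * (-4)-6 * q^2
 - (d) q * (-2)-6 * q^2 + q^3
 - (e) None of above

Expanding (-7 + q)*(1 + q)*q:
= q^3+q*(-7)+q^2*(-6)
b) q^3+q*(-7)+q^2*(-6)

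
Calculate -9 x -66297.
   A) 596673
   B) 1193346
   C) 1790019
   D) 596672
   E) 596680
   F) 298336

-9 * -66297 = 596673
A) 596673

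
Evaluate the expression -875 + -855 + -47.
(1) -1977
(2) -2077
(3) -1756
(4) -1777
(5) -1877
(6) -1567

First: -875 + -855 = -1730
Then: -1730 + -47 = -1777
4) -1777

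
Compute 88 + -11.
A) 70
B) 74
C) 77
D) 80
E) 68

88 + -11 = 77
C) 77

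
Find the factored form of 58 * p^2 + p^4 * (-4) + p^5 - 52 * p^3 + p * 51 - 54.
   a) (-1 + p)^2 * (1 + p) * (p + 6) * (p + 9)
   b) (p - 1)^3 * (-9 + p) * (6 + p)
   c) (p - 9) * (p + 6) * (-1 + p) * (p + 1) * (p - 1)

We need to factor 58 * p^2 + p^4 * (-4) + p^5 - 52 * p^3 + p * 51 - 54.
The factored form is (p - 9) * (p + 6) * (-1 + p) * (p + 1) * (p - 1).
c) (p - 9) * (p + 6) * (-1 + p) * (p + 1) * (p - 1)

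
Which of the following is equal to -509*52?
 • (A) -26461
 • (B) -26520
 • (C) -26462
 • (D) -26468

-509 * 52 = -26468
D) -26468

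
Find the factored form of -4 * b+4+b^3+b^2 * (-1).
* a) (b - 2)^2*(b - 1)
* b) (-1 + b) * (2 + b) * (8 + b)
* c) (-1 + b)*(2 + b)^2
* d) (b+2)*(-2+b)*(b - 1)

We need to factor -4 * b+4+b^3+b^2 * (-1).
The factored form is (b+2)*(-2+b)*(b - 1).
d) (b+2)*(-2+b)*(b - 1)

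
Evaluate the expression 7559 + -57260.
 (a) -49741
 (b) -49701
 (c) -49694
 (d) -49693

7559 + -57260 = -49701
b) -49701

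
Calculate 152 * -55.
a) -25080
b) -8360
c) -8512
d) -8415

152 * -55 = -8360
b) -8360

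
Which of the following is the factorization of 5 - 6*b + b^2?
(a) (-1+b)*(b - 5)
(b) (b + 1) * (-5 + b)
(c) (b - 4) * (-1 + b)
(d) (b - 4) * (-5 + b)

We need to factor 5 - 6*b + b^2.
The factored form is (-1+b)*(b - 5).
a) (-1+b)*(b - 5)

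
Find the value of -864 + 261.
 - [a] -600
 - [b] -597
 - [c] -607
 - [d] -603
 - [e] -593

-864 + 261 = -603
d) -603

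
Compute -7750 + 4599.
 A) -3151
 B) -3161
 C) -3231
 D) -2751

-7750 + 4599 = -3151
A) -3151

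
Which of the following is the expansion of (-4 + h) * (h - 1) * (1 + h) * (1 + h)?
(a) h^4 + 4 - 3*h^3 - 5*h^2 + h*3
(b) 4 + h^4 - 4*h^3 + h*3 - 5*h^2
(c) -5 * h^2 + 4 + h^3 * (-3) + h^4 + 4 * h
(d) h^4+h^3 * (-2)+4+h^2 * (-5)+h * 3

Expanding (-4 + h) * (h - 1) * (1 + h) * (1 + h):
= h^4 + 4 - 3*h^3 - 5*h^2 + h*3
a) h^4 + 4 - 3*h^3 - 5*h^2 + h*3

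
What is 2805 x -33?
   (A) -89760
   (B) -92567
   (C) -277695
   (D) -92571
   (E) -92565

2805 * -33 = -92565
E) -92565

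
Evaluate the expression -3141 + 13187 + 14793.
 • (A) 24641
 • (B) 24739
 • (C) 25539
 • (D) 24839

First: -3141 + 13187 = 10046
Then: 10046 + 14793 = 24839
D) 24839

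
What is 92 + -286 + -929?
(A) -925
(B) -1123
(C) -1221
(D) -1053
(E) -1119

First: 92 + -286 = -194
Then: -194 + -929 = -1123
B) -1123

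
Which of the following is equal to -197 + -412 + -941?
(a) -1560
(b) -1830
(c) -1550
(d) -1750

First: -197 + -412 = -609
Then: -609 + -941 = -1550
c) -1550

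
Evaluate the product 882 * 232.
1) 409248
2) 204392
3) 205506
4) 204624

882 * 232 = 204624
4) 204624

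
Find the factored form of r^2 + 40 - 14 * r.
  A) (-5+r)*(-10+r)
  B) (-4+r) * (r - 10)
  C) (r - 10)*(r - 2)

We need to factor r^2 + 40 - 14 * r.
The factored form is (-4+r) * (r - 10).
B) (-4+r) * (r - 10)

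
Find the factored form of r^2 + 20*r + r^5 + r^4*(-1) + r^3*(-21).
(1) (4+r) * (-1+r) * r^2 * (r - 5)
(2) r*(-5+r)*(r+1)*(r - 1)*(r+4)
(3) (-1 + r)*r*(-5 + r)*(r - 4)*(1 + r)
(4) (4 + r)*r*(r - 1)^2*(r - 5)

We need to factor r^2 + 20*r + r^5 + r^4*(-1) + r^3*(-21).
The factored form is r*(-5+r)*(r+1)*(r - 1)*(r+4).
2) r*(-5+r)*(r+1)*(r - 1)*(r+4)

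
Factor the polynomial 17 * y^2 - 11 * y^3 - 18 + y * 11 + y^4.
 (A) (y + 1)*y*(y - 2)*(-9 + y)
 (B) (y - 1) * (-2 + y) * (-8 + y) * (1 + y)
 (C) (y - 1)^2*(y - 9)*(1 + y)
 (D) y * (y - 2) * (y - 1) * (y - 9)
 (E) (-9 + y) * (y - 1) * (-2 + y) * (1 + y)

We need to factor 17 * y^2 - 11 * y^3 - 18 + y * 11 + y^4.
The factored form is (-9 + y) * (y - 1) * (-2 + y) * (1 + y).
E) (-9 + y) * (y - 1) * (-2 + y) * (1 + y)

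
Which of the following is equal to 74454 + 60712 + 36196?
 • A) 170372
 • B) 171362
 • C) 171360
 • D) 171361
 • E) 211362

First: 74454 + 60712 = 135166
Then: 135166 + 36196 = 171362
B) 171362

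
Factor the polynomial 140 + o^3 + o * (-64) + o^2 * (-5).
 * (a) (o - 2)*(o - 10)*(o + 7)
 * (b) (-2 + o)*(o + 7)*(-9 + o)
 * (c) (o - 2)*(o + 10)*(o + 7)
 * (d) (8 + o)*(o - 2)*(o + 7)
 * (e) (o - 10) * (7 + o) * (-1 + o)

We need to factor 140 + o^3 + o * (-64) + o^2 * (-5).
The factored form is (o - 2)*(o - 10)*(o + 7).
a) (o - 2)*(o - 10)*(o + 7)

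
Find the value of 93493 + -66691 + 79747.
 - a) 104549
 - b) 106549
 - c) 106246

First: 93493 + -66691 = 26802
Then: 26802 + 79747 = 106549
b) 106549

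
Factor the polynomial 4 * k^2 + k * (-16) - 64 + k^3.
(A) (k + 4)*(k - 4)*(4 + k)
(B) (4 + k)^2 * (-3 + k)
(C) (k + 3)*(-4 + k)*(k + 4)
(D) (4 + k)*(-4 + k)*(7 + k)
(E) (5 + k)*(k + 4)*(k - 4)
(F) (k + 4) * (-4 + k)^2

We need to factor 4 * k^2 + k * (-16) - 64 + k^3.
The factored form is (k + 4)*(k - 4)*(4 + k).
A) (k + 4)*(k - 4)*(4 + k)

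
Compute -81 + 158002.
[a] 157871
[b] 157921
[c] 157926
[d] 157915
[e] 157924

-81 + 158002 = 157921
b) 157921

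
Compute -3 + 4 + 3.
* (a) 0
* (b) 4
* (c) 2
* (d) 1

First: -3 + 4 = 1
Then: 1 + 3 = 4
b) 4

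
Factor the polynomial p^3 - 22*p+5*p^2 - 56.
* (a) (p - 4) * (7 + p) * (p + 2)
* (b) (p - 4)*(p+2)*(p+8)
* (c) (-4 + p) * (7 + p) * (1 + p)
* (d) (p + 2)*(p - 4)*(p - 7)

We need to factor p^3 - 22*p+5*p^2 - 56.
The factored form is (p - 4) * (7 + p) * (p + 2).
a) (p - 4) * (7 + p) * (p + 2)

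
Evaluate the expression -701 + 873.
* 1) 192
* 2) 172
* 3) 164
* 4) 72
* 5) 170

-701 + 873 = 172
2) 172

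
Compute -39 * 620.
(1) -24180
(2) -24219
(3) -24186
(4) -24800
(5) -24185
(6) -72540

-39 * 620 = -24180
1) -24180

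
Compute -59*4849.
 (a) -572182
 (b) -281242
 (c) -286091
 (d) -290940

-59 * 4849 = -286091
c) -286091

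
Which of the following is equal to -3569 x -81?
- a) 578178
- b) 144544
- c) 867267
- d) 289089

-3569 * -81 = 289089
d) 289089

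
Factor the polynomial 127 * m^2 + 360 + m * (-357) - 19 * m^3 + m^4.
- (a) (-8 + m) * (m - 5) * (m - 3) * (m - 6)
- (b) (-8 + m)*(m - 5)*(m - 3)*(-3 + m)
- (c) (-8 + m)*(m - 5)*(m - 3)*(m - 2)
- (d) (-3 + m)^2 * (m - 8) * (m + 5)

We need to factor 127 * m^2 + 360 + m * (-357) - 19 * m^3 + m^4.
The factored form is (-8 + m)*(m - 5)*(m - 3)*(-3 + m).
b) (-8 + m)*(m - 5)*(m - 3)*(-3 + m)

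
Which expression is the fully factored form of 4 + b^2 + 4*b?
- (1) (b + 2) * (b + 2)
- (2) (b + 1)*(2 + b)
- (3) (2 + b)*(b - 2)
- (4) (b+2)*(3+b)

We need to factor 4 + b^2 + 4*b.
The factored form is (b + 2) * (b + 2).
1) (b + 2) * (b + 2)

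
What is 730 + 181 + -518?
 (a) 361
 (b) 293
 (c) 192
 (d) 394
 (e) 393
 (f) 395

First: 730 + 181 = 911
Then: 911 + -518 = 393
e) 393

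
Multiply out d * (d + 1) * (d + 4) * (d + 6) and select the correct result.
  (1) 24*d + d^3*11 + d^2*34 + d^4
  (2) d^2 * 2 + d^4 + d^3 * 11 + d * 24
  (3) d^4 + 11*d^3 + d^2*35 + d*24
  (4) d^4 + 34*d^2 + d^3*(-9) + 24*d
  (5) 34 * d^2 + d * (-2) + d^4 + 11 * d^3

Expanding d * (d + 1) * (d + 4) * (d + 6):
= 24*d + d^3*11 + d^2*34 + d^4
1) 24*d + d^3*11 + d^2*34 + d^4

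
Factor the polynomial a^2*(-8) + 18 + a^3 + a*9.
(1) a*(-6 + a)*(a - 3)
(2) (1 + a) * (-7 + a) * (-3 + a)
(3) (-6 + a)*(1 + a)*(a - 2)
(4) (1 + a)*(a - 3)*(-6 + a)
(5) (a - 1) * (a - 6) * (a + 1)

We need to factor a^2*(-8) + 18 + a^3 + a*9.
The factored form is (1 + a)*(a - 3)*(-6 + a).
4) (1 + a)*(a - 3)*(-6 + a)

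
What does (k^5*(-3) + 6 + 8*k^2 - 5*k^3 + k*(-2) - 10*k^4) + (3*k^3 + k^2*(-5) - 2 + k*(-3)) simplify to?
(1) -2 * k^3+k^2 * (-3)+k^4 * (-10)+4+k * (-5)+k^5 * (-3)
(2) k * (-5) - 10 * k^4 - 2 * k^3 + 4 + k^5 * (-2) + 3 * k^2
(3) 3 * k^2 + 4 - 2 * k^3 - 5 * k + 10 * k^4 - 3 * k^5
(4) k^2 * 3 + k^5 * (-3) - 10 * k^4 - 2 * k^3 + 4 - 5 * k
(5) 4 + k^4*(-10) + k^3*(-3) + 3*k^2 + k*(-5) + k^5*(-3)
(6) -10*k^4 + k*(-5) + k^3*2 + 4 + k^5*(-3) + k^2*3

Adding the polynomials and combining like terms:
(k^5*(-3) + 6 + 8*k^2 - 5*k^3 + k*(-2) - 10*k^4) + (3*k^3 + k^2*(-5) - 2 + k*(-3))
= k^2 * 3 + k^5 * (-3) - 10 * k^4 - 2 * k^3 + 4 - 5 * k
4) k^2 * 3 + k^5 * (-3) - 10 * k^4 - 2 * k^3 + 4 - 5 * k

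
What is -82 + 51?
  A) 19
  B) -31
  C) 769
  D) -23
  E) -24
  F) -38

-82 + 51 = -31
B) -31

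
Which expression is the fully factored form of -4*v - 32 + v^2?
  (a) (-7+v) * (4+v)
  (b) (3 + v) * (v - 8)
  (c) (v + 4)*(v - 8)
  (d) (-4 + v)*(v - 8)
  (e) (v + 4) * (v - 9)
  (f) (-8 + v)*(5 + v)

We need to factor -4*v - 32 + v^2.
The factored form is (v + 4)*(v - 8).
c) (v + 4)*(v - 8)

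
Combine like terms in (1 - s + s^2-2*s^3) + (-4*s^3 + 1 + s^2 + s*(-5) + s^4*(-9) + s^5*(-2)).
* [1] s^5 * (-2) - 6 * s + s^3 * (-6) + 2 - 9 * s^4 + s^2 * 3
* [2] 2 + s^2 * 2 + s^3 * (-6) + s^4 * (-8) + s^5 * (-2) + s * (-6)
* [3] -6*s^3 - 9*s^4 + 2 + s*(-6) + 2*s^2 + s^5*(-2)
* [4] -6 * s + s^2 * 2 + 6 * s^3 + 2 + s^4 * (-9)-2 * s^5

Adding the polynomials and combining like terms:
(1 - s + s^2 - 2*s^3) + (-4*s^3 + 1 + s^2 + s*(-5) + s^4*(-9) + s^5*(-2))
= -6*s^3 - 9*s^4 + 2 + s*(-6) + 2*s^2 + s^5*(-2)
3) -6*s^3 - 9*s^4 + 2 + s*(-6) + 2*s^2 + s^5*(-2)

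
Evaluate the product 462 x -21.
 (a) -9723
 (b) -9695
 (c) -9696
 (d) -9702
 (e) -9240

462 * -21 = -9702
d) -9702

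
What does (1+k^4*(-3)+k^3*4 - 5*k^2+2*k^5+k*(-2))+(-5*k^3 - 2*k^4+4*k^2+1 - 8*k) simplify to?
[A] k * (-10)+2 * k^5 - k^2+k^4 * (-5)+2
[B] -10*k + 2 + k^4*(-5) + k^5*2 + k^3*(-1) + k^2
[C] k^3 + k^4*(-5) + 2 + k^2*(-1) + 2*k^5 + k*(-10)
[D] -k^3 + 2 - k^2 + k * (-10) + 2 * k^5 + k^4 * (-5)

Adding the polynomials and combining like terms:
(1 + k^4*(-3) + k^3*4 - 5*k^2 + 2*k^5 + k*(-2)) + (-5*k^3 - 2*k^4 + 4*k^2 + 1 - 8*k)
= -k^3 + 2 - k^2 + k * (-10) + 2 * k^5 + k^4 * (-5)
D) -k^3 + 2 - k^2 + k * (-10) + 2 * k^5 + k^4 * (-5)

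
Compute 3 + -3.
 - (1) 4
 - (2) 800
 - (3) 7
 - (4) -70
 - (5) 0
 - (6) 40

3 + -3 = 0
5) 0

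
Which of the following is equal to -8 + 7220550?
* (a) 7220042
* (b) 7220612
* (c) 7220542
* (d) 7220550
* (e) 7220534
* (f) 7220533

-8 + 7220550 = 7220542
c) 7220542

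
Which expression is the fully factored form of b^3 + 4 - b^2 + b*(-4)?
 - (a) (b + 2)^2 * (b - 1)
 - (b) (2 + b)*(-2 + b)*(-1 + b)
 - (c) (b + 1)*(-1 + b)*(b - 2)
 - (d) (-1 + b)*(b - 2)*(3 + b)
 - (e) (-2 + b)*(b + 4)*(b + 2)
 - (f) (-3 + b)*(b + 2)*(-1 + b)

We need to factor b^3 + 4 - b^2 + b*(-4).
The factored form is (2 + b)*(-2 + b)*(-1 + b).
b) (2 + b)*(-2 + b)*(-1 + b)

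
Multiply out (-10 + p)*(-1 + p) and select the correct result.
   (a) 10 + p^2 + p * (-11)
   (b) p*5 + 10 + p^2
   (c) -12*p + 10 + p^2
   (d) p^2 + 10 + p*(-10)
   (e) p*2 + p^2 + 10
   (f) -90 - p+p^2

Expanding (-10 + p)*(-1 + p):
= 10 + p^2 + p * (-11)
a) 10 + p^2 + p * (-11)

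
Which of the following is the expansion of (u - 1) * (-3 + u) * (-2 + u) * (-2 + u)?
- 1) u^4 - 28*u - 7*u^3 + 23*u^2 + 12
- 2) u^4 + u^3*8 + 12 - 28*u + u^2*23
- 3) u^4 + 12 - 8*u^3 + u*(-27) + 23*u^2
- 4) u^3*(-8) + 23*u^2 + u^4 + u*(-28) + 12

Expanding (u - 1) * (-3 + u) * (-2 + u) * (-2 + u):
= u^3*(-8) + 23*u^2 + u^4 + u*(-28) + 12
4) u^3*(-8) + 23*u^2 + u^4 + u*(-28) + 12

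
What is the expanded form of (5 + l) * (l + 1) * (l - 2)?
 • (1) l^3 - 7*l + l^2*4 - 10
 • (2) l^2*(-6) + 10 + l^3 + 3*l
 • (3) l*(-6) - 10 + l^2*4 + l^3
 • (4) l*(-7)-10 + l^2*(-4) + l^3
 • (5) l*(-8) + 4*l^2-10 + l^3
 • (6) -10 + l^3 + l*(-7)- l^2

Expanding (5 + l) * (l + 1) * (l - 2):
= l^3 - 7*l + l^2*4 - 10
1) l^3 - 7*l + l^2*4 - 10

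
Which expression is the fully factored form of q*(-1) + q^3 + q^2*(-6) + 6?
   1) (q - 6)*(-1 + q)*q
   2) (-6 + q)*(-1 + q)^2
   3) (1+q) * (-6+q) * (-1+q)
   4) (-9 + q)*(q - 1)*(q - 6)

We need to factor q*(-1) + q^3 + q^2*(-6) + 6.
The factored form is (1+q) * (-6+q) * (-1+q).
3) (1+q) * (-6+q) * (-1+q)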